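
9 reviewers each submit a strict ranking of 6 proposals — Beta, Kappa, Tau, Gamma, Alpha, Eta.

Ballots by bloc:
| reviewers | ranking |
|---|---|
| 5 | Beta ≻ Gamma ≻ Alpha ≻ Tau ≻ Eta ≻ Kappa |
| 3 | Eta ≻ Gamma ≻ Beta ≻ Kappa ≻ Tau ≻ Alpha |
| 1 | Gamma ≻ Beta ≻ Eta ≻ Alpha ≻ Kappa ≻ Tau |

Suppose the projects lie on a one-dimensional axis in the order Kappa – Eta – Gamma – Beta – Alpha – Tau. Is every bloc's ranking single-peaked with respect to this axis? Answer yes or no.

Axis positions: Kappa=1, Eta=2, Gamma=3, Beta=4, Alpha=5, Tau=6.
Bloc 1 (peak Beta at position 4): ranking walks positions 4-3-5-6-2-1, expanding outward from the peak — single-peaked.
Bloc 2: ranking walks positions 2-3-4-1-6-5; Tau is ranked above Alpha even though Alpha lies between Tau and the peak Eta on the axis — preferences dip and rise again. Not single-peaked.
Bloc 3 (peak Gamma at position 3): ranking walks positions 3-4-2-5-1-6, expanding outward from the peak — single-peaked.
Bloc 2 violates single-peakedness, so the profile is not single-peaked on this axis.

no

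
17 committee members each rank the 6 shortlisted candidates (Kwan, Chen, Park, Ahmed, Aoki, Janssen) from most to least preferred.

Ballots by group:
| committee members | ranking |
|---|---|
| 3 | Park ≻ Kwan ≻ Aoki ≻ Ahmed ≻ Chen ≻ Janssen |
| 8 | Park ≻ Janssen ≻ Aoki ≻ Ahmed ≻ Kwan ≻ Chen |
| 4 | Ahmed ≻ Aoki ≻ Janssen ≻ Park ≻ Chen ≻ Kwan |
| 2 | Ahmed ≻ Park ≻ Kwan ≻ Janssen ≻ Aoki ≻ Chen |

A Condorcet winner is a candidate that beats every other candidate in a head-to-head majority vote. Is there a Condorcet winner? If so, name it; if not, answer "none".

Park

Pairwise majorities:
Kwan vs Chen: 3+8+2 = 13 for Kwan, 4 for Chen — Kwan by 13–4.
Kwan vs Park: Kwan preferred on 0 ballots; Park wins 17–0.
Kwan vs Ahmed: Kwan preferred on 3 ballots; Ahmed wins 14–3.
Kwan vs Aoki: 3+2 = 5 for Kwan, 12 for Aoki — Aoki by 12–5.
Kwan vs Janssen: Kwan is ranked higher on 3+2 = 5 ballots, Janssen on 12. Janssen wins 12–5.
Chen vs Park: 0 for Chen, 17 for Park — Park by 17–0.
Chen vs Ahmed: Chen is ranked higher on 0 ballots, Ahmed on 17. Ahmed wins 17–0.
Chen vs Aoki: Chen preferred on 0 ballots; Aoki wins 17–0.
Chen vs Janssen: Chen preferred on 3 ballots; Janssen wins 14–3.
Park vs Ahmed: Park preferred on 3+8 = 11 ballots; Park wins 11–6.
Park vs Aoki: 3+8+2 = 13 for Park, 4 for Aoki — Park by 13–4.
Park vs Janssen: 3+8+2 = 13 for Park, 4 for Janssen — Park by 13–4.
Ahmed vs Aoki: Ahmed preferred on 4+2 = 6 ballots; Aoki wins 11–6.
Ahmed vs Janssen: Ahmed preferred on 3+4+2 = 9 ballots; Ahmed wins 9–8.
Aoki vs Janssen: 7 to 10, Janssen.
Park defeats every rival head-to-head and is the Condorcet winner.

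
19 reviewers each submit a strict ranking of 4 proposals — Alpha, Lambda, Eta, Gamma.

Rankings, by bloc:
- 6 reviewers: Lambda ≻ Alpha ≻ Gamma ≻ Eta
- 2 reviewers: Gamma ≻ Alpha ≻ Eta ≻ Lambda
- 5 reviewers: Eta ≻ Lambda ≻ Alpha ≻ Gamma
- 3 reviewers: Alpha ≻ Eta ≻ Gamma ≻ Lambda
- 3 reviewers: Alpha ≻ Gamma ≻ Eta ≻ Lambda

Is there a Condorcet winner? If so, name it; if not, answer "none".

none

Check each pair by majority over 19 ballots:
Alpha–Lambda: Lambda 11–8.
Alpha–Eta: Alpha 14–5.
Alpha vs Gamma: Alpha, 17–2.
Lambda vs Eta: Eta, 13–6.
Lambda vs Gamma: Lambda, 11–8.
Eta vs Gamma: Gamma wins 11–8.
No project is unbeaten: Alpha loses to Lambda; Lambda loses to Eta; Eta loses to Alpha; Gamma loses to Alpha. In particular Alpha beats Eta beats Lambda beats Alpha is a majority cycle — no Condorcet winner exists.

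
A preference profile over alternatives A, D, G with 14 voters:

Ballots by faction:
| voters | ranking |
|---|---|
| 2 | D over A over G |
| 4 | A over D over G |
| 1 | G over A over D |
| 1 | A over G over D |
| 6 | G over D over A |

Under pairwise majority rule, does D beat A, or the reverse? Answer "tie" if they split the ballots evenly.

Ballots ranking D above A: 2 + 6 = 8.
Ballots ranking A above D: 14 − 8 = 6.
D wins the head-to-head 8–6.

D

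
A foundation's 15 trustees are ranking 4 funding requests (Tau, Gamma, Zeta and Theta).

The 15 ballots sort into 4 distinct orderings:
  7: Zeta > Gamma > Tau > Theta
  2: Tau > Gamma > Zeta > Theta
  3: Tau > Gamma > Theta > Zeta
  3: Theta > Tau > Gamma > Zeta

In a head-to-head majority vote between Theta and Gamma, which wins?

Gamma

Ballots ranking Theta above Gamma: 3.
Ballots ranking Gamma above Theta: 15 − 3 = 12.
Gamma wins the head-to-head 12–3.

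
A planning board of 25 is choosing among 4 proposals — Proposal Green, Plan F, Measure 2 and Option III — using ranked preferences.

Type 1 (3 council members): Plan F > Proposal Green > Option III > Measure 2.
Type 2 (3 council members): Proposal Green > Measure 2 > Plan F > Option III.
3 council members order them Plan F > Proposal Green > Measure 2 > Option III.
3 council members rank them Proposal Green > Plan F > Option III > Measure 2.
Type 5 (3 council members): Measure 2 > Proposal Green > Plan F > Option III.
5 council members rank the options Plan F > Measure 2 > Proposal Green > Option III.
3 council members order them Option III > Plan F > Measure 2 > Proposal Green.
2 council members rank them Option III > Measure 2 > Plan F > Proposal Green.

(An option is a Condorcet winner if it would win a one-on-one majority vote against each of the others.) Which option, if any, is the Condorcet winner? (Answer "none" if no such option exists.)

Plan F

Check each pair by majority over 25 ballots:
Proposal Green–Plan F: Plan F 16–9.
Proposal Green vs Measure 2: Measure 2 wins 13–12.
Proposal Green–Option III: Proposal Green 20–5.
Plan F–Measure 2: Plan F 17–8.
Plan F vs Option III: Plan F wins 20–5.
Measure 2–Option III: Measure 2 14–11.
Only Plan F has no losses; Plan F is the Condorcet winner.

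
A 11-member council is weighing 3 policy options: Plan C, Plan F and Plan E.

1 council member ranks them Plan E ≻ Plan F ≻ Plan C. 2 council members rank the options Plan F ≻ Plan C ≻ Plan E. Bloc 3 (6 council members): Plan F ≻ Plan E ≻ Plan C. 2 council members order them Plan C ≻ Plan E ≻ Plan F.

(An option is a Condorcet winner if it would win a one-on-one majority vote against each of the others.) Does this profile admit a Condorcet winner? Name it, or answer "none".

Pairwise majorities:
Plan C vs Plan F: Plan F, 9–2.
Plan C vs Plan E: Plan E wins 7–4.
Plan F–Plan E: Plan F 8–3.
Only Plan F has no losses; Plan F is the Condorcet winner.

Plan F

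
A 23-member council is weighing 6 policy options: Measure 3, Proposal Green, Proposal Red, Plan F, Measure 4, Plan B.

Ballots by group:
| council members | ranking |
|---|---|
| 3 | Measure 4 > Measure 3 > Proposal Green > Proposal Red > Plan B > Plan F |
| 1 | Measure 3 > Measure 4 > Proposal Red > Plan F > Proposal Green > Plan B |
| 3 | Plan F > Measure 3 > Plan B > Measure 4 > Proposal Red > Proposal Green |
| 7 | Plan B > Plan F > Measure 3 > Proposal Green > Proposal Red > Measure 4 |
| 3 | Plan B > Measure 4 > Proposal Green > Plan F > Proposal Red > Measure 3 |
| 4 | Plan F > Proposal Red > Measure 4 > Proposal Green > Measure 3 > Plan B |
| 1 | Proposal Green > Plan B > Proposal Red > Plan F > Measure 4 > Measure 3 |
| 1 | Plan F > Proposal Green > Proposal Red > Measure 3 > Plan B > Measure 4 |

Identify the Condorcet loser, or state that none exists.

Head-to-head results (23 council members):
Measure 3–Proposal Green: Measure 3 14–9.
Measure 3 vs Proposal Red: Measure 3 preferred on 3+1+3+7 = 14 ballots; Measure 3 wins 14–9.
Measure 3 vs Plan F: Plan F, 19–4.
Measure 3 vs Measure 4: Measure 3 preferred on 1+3+7+1 = 12 ballots; Measure 3 wins 12–11.
Measure 3 vs Plan B: Measure 3 preferred on 3+1+3+4+1 = 12 ballots; Measure 3 wins 12–11.
Proposal Green vs Proposal Red: 15 to 8, Proposal Green.
Proposal Green vs Plan F: Plan F, 16–7.
Proposal Green vs Measure 4: Measure 4, 14–9.
Proposal Green–Plan B: Plan B 13–10.
Proposal Red–Plan F: Plan F 18–5.
Proposal Red vs Measure 4: Proposal Red preferred on 7+4+1+1 = 13 ballots; Proposal Red wins 13–10.
Proposal Red vs Plan B: Proposal Red preferred on 3+1+4+1 = 9 ballots; Plan B wins 14–9.
Plan F–Measure 4: Plan F 16–7.
Plan F vs Plan B: 9 to 14, Plan B.
Measure 4–Plan B: Plan B 15–8.
No option is winless: Measure 3 beats Proposal Green; Proposal Green beats Proposal Red; Proposal Red beats Measure 4; Plan F beats Measure 3; Measure 4 beats Proposal Green; Plan B beats Proposal Green. There is no Condorcet loser.

none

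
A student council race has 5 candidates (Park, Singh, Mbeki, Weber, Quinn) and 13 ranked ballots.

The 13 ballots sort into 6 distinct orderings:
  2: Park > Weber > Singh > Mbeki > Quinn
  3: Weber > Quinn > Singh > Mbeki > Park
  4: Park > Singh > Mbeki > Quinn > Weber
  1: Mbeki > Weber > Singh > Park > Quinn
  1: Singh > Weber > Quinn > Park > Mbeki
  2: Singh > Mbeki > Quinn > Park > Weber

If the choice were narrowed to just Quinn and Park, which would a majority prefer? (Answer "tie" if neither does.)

Ballots ranking Quinn above Park: 3 + 1 + 2 = 6.
Ballots ranking Park above Quinn: 13 − 6 = 7.
Park wins the head-to-head 7–6.

Park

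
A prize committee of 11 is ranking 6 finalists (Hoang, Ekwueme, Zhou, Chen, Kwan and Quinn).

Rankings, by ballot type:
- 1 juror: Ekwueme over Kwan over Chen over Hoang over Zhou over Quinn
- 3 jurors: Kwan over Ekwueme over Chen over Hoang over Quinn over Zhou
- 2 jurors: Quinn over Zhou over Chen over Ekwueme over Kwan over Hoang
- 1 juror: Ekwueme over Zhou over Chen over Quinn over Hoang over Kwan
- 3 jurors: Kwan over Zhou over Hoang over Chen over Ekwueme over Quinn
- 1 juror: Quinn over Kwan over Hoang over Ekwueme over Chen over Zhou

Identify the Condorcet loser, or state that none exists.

none

Pairwise majorities:
Hoang vs Ekwueme: Ekwueme, 7–4.
Hoang vs Zhou: 1+3+1 = 5 for Hoang, 6 for Zhou — Zhou by 6–5.
Hoang–Chen: Chen 7–4.
Hoang vs Kwan: Kwan, 10–1.
Hoang vs Quinn: Hoang, 7–4.
Ekwueme–Zhou: Ekwueme 6–5.
Ekwueme–Chen: Ekwueme 6–5.
Ekwueme vs Kwan: 1+2+1 = 4 for Ekwueme, 7 for Kwan — Kwan by 7–4.
Ekwueme vs Quinn: Ekwueme wins 8–3.
Zhou vs Chen: Zhou, 6–5.
Zhou vs Kwan: Zhou preferred on 2+1 = 3 ballots; Kwan wins 8–3.
Zhou vs Quinn: 5 to 6, Quinn.
Chen vs Kwan: 3 to 8, Kwan.
Chen vs Quinn: 8 to 3, Chen.
Kwan vs Quinn: Kwan, 7–4.
Each nominee has at least one pairwise win (Hoang beats Quinn; Ekwueme beats Hoang; Zhou beats Hoang; Chen beats Hoang; Kwan beats Hoang; Quinn beats Zhou) — no Condorcet loser.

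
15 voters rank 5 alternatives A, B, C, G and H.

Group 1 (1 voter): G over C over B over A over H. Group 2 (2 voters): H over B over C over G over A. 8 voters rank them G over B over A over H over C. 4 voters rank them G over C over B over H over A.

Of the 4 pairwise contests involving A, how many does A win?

A against each rival (15 voters):
A vs B: B wins 15–0.
A vs C: A is ranked higher on 8 ballots, C on 7. A wins 8–7.
A vs G: 0 to 15, G.
A vs H: A preferred on 1+8 = 9 ballots; A wins 9–6.
A beats C, H; loses to B, G — 2 pairwise wins.

2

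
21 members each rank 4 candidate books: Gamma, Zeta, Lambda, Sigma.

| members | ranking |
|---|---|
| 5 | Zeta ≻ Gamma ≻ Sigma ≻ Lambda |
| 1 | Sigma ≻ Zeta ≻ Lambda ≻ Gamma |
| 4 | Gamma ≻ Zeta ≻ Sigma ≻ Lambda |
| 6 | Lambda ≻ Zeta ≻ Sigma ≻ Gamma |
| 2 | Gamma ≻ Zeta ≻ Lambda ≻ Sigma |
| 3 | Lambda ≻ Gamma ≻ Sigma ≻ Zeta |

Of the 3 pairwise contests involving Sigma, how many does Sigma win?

0

Sigma against each rival (21 members):
Sigma vs Gamma: Sigma preferred on 1+6 = 7 ballots; Gamma wins 14–7.
Sigma vs Zeta: Sigma preferred on 1+3 = 4 ballots; Zeta wins 17–4.
Sigma vs Lambda: Sigma is ranked higher on 5+1+4 = 10 ballots, Lambda on 11. Lambda wins 11–10.
Sigma beats no one; loses to Gamma, Zeta, Lambda — 0 pairwise wins.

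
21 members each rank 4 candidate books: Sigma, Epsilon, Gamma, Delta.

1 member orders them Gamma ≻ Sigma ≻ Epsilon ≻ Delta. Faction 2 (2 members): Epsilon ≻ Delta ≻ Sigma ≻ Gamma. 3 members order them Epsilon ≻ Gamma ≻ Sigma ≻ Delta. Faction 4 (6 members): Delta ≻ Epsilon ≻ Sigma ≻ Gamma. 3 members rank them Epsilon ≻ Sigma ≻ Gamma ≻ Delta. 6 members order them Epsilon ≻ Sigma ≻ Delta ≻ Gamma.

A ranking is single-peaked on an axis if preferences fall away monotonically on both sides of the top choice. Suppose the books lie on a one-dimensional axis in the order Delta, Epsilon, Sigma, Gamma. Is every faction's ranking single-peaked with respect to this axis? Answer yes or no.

Axis positions: Delta=1, Epsilon=2, Sigma=3, Gamma=4.
Faction 1 (peak Gamma at position 4): ranking walks positions 4-3-2-1, expanding outward from the peak — single-peaked.
Faction 2 (peak Epsilon at position 2): ranking walks positions 2-1-3-4, expanding outward from the peak — single-peaked.
Faction 3: ranking walks positions 2-4-3-1; Gamma is ranked above Sigma even though Sigma lies between Gamma and the peak Epsilon on the axis — preferences dip and rise again. Not single-peaked.
Faction 4 (peak Delta at position 1): ranking walks positions 1-2-3-4, expanding outward from the peak — single-peaked.
Faction 5 (peak Epsilon at position 2): ranking walks positions 2-3-4-1, expanding outward from the peak — single-peaked.
Faction 6 (peak Epsilon at position 2): ranking walks positions 2-3-1-4, expanding outward from the peak — single-peaked.
Faction 3 violates single-peakedness, so the profile is not single-peaked on this axis.

no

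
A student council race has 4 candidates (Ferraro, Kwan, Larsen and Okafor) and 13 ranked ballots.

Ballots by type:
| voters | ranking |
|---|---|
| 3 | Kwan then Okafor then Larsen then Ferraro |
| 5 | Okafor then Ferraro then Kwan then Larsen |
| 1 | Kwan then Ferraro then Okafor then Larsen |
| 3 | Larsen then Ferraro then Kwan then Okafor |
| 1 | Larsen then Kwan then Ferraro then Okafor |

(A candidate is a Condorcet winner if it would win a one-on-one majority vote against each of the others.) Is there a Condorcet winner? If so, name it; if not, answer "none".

Check each pair by majority over 13 ballots:
Ferraro vs Kwan: 5+3 = 8 for Ferraro, 5 for Kwan — Ferraro by 8–5.
Ferraro vs Larsen: Ferraro is ranked higher on 5+1 = 6 ballots, Larsen on 7. Larsen wins 7–6.
Ferraro vs Okafor: 5 to 8, Okafor.
Kwan vs Larsen: Kwan is ranked higher on 3+5+1 = 9 ballots, Larsen on 4. Kwan wins 9–4.
Kwan vs Okafor: 8 to 5, Kwan.
Larsen vs Okafor: 3+1 = 4 for Larsen, 9 for Okafor — Okafor by 9–4.
No candidate is unbeaten: Ferraro loses to Larsen; Kwan loses to Ferraro; Larsen loses to Kwan; Okafor loses to Kwan. In particular Ferraro beats Kwan beats Larsen beats Ferraro is a majority cycle — no Condorcet winner exists.

none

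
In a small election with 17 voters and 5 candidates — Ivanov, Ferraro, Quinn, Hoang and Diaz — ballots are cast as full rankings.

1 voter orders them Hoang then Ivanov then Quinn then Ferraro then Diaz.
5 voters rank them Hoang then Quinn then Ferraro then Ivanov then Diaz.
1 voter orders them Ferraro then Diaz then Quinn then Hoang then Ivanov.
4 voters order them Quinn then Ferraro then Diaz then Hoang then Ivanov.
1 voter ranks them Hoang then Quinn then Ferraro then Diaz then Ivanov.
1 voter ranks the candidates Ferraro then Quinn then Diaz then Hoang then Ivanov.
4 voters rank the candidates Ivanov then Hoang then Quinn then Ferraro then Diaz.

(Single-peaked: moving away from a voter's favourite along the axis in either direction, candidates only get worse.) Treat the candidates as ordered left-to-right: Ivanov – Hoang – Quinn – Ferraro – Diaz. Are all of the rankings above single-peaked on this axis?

yes

Axis positions: Ivanov=1, Hoang=2, Quinn=3, Ferraro=4, Diaz=5.
Cluster 1 (peak Hoang at position 2): ranking walks positions 2-1-3-4-5, expanding outward from the peak — single-peaked.
Cluster 2 (peak Hoang at position 2): ranking walks positions 2-3-4-1-5, expanding outward from the peak — single-peaked.
Cluster 3 (peak Ferraro at position 4): ranking walks positions 4-5-3-2-1, expanding outward from the peak — single-peaked.
Cluster 4 (peak Quinn at position 3): ranking walks positions 3-4-5-2-1, expanding outward from the peak — single-peaked.
Cluster 5 (peak Hoang at position 2): ranking walks positions 2-3-4-5-1, expanding outward from the peak — single-peaked.
Cluster 6 (peak Ferraro at position 4): ranking walks positions 4-3-5-2-1, expanding outward from the peak — single-peaked.
Cluster 7 (peak Ivanov at position 1): ranking walks positions 1-2-3-4-5, expanding outward from the peak — single-peaked.
Every ranking is single-peaked on this axis.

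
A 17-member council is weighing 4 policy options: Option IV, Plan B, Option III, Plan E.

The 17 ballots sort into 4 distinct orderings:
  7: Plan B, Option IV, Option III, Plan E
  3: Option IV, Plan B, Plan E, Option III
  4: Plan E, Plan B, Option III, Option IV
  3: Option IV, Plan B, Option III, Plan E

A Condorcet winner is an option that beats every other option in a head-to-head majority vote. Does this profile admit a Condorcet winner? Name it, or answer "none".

Pairwise majorities:
Option IV vs Plan B: Option IV preferred on 3+3 = 6 ballots; Plan B wins 11–6.
Option IV vs Option III: Option IV preferred on 7+3+3 = 13 ballots; Option IV wins 13–4.
Option IV vs Plan E: 7+3+3 = 13 for Option IV, 4 for Plan E — Option IV by 13–4.
Plan B vs Option III: 7+3+4+3 = 17 for Plan B, 0 for Option III — Plan B by 17–0.
Plan B vs Plan E: Plan B preferred on 7+3+3 = 13 ballots; Plan B wins 13–4.
Option III vs Plan E: Option III is ranked higher on 7+3 = 10 ballots, Plan E on 7. Option III wins 10–7.
Only Plan B has no losses; Plan B is the Condorcet winner.

Plan B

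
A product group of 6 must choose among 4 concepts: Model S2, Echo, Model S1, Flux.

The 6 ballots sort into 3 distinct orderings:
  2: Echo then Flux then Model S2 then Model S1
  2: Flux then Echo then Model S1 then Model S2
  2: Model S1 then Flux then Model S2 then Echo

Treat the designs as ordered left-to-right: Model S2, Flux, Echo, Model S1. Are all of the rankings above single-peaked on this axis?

Axis positions: Model S2=1, Flux=2, Echo=3, Model S1=4.
Group 1 (peak Echo at position 3): ranking walks positions 3-2-1-4, expanding outward from the peak — single-peaked.
Group 2 (peak Flux at position 2): ranking walks positions 2-3-4-1, expanding outward from the peak — single-peaked.
Group 3: ranking walks positions 4-2-1-3; Flux is ranked above Echo even though Echo lies between Flux and the peak Model S1 on the axis — preferences dip and rise again. Not single-peaked.
Group 3 violates single-peakedness, so the profile is not single-peaked on this axis.

no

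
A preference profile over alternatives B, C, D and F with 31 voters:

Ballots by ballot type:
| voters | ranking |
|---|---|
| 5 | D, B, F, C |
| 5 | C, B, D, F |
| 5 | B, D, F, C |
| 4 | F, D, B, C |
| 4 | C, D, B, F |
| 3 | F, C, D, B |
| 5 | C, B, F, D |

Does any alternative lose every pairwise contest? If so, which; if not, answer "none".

none

Pairwise majorities:
B vs C: 14 to 17, C.
B vs D: D wins 16–15.
B vs F: B is ranked higher on 5+5+5+4+5 = 24 ballots, F on 7. B wins 24–7.
C vs D: 17 to 14, C.
C vs F: C is ranked higher on 5+4+5 = 14 ballots, F on 17. F wins 17–14.
D vs F: D, 19–12.
Each alternative has at least one pairwise win (B beats F; C beats B; D beats B; F beats C) — no Condorcet loser.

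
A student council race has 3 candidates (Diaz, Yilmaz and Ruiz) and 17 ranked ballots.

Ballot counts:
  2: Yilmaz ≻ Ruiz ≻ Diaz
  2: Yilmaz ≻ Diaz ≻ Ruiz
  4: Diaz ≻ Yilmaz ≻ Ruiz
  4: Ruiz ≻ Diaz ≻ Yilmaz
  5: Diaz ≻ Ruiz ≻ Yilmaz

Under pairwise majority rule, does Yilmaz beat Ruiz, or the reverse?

Ruiz

Ballots ranking Yilmaz above Ruiz: 2 + 2 + 4 = 8.
Ballots ranking Ruiz above Yilmaz: 17 − 8 = 9.
Ruiz wins the head-to-head 9–8.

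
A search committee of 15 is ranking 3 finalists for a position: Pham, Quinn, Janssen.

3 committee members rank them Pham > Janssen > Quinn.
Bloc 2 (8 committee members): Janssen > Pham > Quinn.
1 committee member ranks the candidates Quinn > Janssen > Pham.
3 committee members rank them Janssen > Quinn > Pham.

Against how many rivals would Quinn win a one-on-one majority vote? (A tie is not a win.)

0

Quinn against each rival (15 committee members):
Quinn vs Pham: Pham wins 11–4.
Quinn vs Janssen: Quinn is ranked higher on 1 ballot, Janssen on 14. Janssen wins 14–1.
Quinn beats no one; loses to Pham, Janssen — 0 pairwise wins.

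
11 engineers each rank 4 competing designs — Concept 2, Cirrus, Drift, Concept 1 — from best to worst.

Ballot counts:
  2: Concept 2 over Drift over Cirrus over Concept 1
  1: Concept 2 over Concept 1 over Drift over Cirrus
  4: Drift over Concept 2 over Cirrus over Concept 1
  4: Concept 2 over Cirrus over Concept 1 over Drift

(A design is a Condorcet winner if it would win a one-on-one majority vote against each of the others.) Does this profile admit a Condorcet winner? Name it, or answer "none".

Check each pair by majority over 11 ballots:
Concept 2 vs Cirrus: Concept 2 wins 11–0.
Concept 2 vs Drift: Concept 2 is ranked higher on 2+1+4 = 7 ballots, Drift on 4. Concept 2 wins 7–4.
Concept 2–Concept 1: Concept 2 11–0.
Cirrus vs Drift: Cirrus preferred on 4 ballots; Drift wins 7–4.
Cirrus vs Concept 1: Cirrus is ranked higher on 2+4+4 = 10 ballots, Concept 1 on 1. Cirrus wins 10–1.
Drift–Concept 1: Drift 6–5.
Concept 2 wins every pairwise contest, so Concept 2 is the Condorcet winner.

Concept 2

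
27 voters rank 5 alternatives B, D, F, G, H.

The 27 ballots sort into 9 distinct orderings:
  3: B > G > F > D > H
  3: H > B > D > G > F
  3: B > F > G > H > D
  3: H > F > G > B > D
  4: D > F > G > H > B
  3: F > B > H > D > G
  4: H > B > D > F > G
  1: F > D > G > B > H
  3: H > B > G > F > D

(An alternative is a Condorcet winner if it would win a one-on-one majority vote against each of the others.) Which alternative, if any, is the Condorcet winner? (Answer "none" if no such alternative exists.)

Pairwise majorities:
B vs D: B preferred on 22 ballots; B wins 22–5.
B vs F: 16 to 11, B.
B vs G: B preferred on 3+3+3+3+4+3 = 19 ballots; B wins 19–8.
B vs H: 3+3+3+1 = 10 for B, 17 for H — H by 17–10.
D vs F: D preferred on 3+4+4 = 11 ballots; F wins 16–11.
D vs G: 3+4+3+4+1 = 15 for D, 12 for G — D by 15–12.
D vs H: D preferred on 3+4+1 = 8 ballots; H wins 19–8.
F vs G: 18 to 9, F.
F vs H: 14 to 13, F.
G vs H: 3+3+4+1 = 11 for G, 16 for H — H by 16–11.
Every alternative loses at least once (B loses to H; D loses to B; F loses to B; G loses to B; H loses to F). The majority relation contains the cycle B → F → H → B, so there is no Condorcet winner.

none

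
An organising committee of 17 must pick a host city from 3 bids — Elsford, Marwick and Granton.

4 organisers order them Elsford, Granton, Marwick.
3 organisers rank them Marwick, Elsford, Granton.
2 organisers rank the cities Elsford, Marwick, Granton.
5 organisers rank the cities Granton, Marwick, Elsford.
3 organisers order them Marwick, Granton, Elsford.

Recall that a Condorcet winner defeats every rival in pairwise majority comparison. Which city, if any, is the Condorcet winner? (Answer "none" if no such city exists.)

Head-to-head results (17 organisers):
Elsford–Marwick: Marwick 11–6.
Elsford vs Granton: Elsford wins 9–8.
Marwick vs Granton: Granton, 9–8.
No city is unbeaten: Elsford loses to Marwick; Marwick loses to Granton; Granton loses to Elsford. In particular Elsford beats Granton beats Marwick beats Elsford is a majority cycle — no Condorcet winner exists.

none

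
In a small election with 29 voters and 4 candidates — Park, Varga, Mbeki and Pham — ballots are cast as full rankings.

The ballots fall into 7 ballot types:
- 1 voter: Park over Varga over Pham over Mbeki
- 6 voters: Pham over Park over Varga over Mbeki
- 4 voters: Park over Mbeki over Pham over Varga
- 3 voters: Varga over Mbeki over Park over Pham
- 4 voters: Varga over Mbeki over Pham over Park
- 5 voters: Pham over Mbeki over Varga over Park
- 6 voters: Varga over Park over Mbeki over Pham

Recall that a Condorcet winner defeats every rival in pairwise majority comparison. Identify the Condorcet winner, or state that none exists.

Check each pair by majority over 29 ballots:
Park–Varga: Varga 18–11.
Park vs Mbeki: Park wins 17–12.
Park vs Pham: Pham wins 15–14.
Varga vs Mbeki: Varga, 20–9.
Varga vs Pham: Pham wins 15–14.
Mbeki vs Pham: Mbeki, 17–12.
Each candidate drops at least one matchup (Park loses to Varga; Varga loses to Pham; Mbeki loses to Park; Pham loses to Mbeki); the cycle Park → Mbeki → Pham → Park rules out a Condorcet winner.

none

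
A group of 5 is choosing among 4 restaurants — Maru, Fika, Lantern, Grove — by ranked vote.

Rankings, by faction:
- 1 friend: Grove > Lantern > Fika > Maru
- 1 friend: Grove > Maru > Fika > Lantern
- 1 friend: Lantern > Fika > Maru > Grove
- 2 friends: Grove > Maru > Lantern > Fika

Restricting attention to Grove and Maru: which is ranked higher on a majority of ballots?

Grove

Ballots ranking Grove above Maru: 1 + 1 + 2 = 4.
Ballots ranking Maru above Grove: 5 − 4 = 1.
Grove wins the head-to-head 4–1.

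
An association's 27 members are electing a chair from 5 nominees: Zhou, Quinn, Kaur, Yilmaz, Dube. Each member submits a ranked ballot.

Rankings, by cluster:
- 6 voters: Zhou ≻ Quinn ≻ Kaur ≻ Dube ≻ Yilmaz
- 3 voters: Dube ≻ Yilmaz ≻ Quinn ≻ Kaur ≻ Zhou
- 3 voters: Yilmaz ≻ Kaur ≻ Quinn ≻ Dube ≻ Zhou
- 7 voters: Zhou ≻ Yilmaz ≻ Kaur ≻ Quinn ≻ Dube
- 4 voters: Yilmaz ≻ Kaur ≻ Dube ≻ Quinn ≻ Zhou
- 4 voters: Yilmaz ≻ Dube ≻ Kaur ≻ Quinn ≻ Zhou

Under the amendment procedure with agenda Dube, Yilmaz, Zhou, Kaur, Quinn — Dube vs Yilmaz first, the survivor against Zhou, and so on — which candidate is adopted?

Yilmaz

Round 1: Dube vs Yilmaz — 9–18, Yilmaz advances.
Round 2: Yilmaz vs Zhou — 14–13, Yilmaz advances.
Round 3: Yilmaz vs Kaur — 21–6, Yilmaz advances.
Round 4: Yilmaz vs Quinn — 21–6, Yilmaz advances.
Yilmaz survives the agenda.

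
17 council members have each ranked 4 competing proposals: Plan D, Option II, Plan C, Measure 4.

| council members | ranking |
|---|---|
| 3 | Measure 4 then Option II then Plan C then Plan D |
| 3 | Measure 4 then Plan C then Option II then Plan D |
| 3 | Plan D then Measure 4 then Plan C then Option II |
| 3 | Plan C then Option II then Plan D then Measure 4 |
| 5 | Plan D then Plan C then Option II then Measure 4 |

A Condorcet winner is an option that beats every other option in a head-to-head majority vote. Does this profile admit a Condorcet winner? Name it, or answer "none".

none

Check each pair by majority over 17 ballots:
Plan D vs Option II: Plan D preferred on 3+5 = 8 ballots; Option II wins 9–8.
Plan D vs Plan C: 8 to 9, Plan C.
Plan D vs Measure 4: 11 to 6, Plan D.
Option II vs Plan C: 3 for Option II, 14 for Plan C — Plan C by 14–3.
Option II vs Measure 4: 3+5 = 8 for Option II, 9 for Measure 4 — Measure 4 by 9–8.
Plan C vs Measure 4: Plan C is ranked higher on 3+5 = 8 ballots, Measure 4 on 9. Measure 4 wins 9–8.
No option is unbeaten: Plan D loses to Option II; Option II loses to Plan C; Plan C loses to Measure 4; Measure 4 loses to Plan D. In particular Plan D > Measure 4 > Option II > Plan D is a majority cycle — no Condorcet winner exists.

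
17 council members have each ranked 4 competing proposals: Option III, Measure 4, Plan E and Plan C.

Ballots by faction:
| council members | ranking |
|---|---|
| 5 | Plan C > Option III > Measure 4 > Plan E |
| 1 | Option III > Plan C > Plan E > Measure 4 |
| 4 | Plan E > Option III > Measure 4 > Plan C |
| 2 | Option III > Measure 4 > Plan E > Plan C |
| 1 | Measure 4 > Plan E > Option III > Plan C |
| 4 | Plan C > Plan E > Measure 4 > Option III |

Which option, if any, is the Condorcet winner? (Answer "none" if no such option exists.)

Plan C

Pairwise majorities:
Option III vs Measure 4: Option III wins 12–5.
Option III vs Plan E: Option III preferred on 5+1+2 = 8 ballots; Plan E wins 9–8.
Option III vs Plan C: Option III preferred on 1+4+2+1 = 8 ballots; Plan C wins 9–8.
Measure 4 vs Plan E: 8 to 9, Plan E.
Measure 4 vs Plan C: 7 to 10, Plan C.
Plan E vs Plan C: Plan C, 10–7.
Only Plan C has no losses; Plan C is the Condorcet winner.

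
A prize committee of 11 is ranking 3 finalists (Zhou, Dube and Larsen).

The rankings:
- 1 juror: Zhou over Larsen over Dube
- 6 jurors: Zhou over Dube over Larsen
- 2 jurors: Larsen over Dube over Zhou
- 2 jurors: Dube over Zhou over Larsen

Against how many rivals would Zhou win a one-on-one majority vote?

Zhou against each rival (11 jurors):
Zhou–Dube: Zhou 7–4.
Zhou vs Larsen: Zhou wins 9–2.
Zhou beats Dube, Larsen — 2 pairwise wins.

2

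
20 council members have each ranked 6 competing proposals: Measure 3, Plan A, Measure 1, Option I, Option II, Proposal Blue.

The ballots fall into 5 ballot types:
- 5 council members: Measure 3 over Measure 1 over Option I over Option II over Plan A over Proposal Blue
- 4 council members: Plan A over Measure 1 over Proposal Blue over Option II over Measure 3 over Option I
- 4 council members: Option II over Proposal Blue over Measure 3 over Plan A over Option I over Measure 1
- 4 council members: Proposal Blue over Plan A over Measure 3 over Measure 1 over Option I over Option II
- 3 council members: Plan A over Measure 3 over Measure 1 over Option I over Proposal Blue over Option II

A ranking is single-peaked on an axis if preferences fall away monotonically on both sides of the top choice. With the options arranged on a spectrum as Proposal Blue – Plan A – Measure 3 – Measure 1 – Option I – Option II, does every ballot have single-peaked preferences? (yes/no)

no

Axis positions: Proposal Blue=1, Plan A=2, Measure 3=3, Measure 1=4, Option I=5, Option II=6.
Ballot type 1 (peak Measure 3 at position 3): ranking walks positions 3-4-5-6-2-1, expanding outward from the peak — single-peaked.
Ballot type 2: ranking walks positions 2-4-1-6-3-5; Measure 1 is ranked above Measure 3 even though Measure 3 lies between Measure 1 and the peak Plan A on the axis — preferences dip and rise again. Not single-peaked.
Ballot type 3: ranking walks positions 6-1-3-2-5-4; Proposal Blue is ranked above Option I even though Option I lies between Proposal Blue and the peak Option II on the axis — preferences dip and rise again. Not single-peaked.
Ballot type 4 (peak Proposal Blue at position 1): ranking walks positions 1-2-3-4-5-6, expanding outward from the peak — single-peaked.
Ballot type 5 (peak Plan A at position 2): ranking walks positions 2-3-4-5-1-6, expanding outward from the peak — single-peaked.
Ballot type 2 violates single-peakedness, so the profile is not single-peaked on this axis.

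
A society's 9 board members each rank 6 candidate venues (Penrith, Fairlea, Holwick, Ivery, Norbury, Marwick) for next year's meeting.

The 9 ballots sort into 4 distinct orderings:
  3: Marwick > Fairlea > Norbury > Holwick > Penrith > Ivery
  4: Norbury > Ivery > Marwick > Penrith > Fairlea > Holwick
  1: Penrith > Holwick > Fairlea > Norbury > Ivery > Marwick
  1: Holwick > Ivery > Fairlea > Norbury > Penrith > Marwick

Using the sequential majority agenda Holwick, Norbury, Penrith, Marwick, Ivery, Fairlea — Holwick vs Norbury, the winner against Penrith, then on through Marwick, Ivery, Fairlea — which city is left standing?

Round 1: Holwick vs Norbury — 2–7, Norbury advances.
Round 2: Norbury vs Penrith — 8–1, Norbury advances.
Round 3: Norbury vs Marwick — 6–3, Norbury advances.
Round 4: Norbury vs Ivery — 8–1, Norbury advances.
Round 5: Norbury vs Fairlea — 4–5, Fairlea advances.
Fairlea survives the agenda.

Fairlea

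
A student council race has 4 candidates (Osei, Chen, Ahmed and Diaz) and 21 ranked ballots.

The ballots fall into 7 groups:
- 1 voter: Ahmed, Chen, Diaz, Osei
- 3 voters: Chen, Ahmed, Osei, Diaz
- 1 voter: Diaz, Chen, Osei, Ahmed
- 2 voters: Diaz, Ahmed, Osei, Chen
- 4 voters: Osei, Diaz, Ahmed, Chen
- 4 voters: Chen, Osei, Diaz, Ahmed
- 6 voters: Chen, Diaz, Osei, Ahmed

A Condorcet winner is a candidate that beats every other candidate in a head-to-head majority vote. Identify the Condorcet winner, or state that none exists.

Head-to-head results (21 voters):
Osei–Chen: Chen 15–6.
Osei–Ahmed: Osei 15–6.
Osei–Diaz: Osei 11–10.
Chen vs Ahmed: Chen wins 14–7.
Chen vs Diaz: Chen, 14–7.
Ahmed vs Diaz: Diaz wins 17–4.
Chen defeats every rival head-to-head and is the Condorcet winner.

Chen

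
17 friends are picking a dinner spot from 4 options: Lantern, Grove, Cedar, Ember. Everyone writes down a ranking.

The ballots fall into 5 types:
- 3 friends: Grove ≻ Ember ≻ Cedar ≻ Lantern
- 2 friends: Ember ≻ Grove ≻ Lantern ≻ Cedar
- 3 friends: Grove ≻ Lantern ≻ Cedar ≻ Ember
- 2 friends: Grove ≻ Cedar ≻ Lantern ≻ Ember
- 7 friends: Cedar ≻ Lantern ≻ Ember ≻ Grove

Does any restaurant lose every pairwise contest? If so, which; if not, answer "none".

Pairwise majorities:
Lantern vs Grove: Lantern preferred on 7 ballots; Grove wins 10–7.
Lantern vs Cedar: Cedar, 12–5.
Lantern–Ember: Lantern 12–5.
Grove vs Cedar: Grove wins 10–7.
Grove vs Ember: Ember wins 9–8.
Cedar vs Ember: 12 to 5, Cedar.
Every restaurant wins at least one matchup (Lantern beats Ember; Grove beats Lantern; Cedar beats Lantern; Ember beats Grove), so there is no Condorcet loser.

none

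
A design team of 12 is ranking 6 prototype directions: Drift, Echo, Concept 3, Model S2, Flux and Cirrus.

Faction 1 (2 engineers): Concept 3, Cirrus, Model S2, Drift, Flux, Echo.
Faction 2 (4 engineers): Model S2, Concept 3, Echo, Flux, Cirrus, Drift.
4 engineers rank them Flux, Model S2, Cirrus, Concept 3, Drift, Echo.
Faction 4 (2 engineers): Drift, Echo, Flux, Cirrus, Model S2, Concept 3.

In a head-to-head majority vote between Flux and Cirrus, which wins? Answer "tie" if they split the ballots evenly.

Flux

Ballots ranking Flux above Cirrus: 4 + 4 + 2 = 10.
Ballots ranking Cirrus above Flux: 12 − 10 = 2.
Flux wins the head-to-head 10–2.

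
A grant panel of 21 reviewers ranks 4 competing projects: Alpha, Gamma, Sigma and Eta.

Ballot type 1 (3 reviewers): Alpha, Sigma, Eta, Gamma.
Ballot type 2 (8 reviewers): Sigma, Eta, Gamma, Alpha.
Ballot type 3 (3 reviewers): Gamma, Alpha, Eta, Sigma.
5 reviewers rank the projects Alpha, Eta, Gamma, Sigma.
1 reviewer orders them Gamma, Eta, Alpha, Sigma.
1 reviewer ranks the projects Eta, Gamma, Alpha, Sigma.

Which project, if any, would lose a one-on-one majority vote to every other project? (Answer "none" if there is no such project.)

none

Head-to-head results (21 reviewers):
Alpha vs Gamma: Alpha preferred on 3+5 = 8 ballots; Gamma wins 13–8.
Alpha vs Sigma: Alpha wins 13–8.
Alpha vs Eta: 11 to 10, Alpha.
Gamma vs Sigma: 10 to 11, Sigma.
Gamma vs Eta: Gamma preferred on 3+1 = 4 ballots; Eta wins 17–4.
Sigma vs Eta: Sigma preferred on 3+8 = 11 ballots; Sigma wins 11–10.
Every project wins at least one matchup (Alpha beats Sigma; Gamma beats Alpha; Sigma beats Gamma; Eta beats Gamma), so there is no Condorcet loser.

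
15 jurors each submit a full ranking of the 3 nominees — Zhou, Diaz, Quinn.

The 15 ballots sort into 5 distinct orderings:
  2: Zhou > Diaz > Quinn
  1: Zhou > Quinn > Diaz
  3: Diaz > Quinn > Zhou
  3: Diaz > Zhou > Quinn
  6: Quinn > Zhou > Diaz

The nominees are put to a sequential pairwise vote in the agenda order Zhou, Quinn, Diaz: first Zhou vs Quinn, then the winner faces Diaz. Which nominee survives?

Round 1: Zhou vs Quinn — 6–9, Quinn advances.
Round 2: Quinn vs Diaz — 7–8, Diaz advances.
Diaz survives the agenda.

Diaz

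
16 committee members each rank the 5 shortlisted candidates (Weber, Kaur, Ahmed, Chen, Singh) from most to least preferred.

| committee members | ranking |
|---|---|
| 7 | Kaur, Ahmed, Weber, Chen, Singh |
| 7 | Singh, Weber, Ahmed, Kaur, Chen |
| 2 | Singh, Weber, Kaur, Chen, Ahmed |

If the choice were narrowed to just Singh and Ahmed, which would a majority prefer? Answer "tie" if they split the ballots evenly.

Singh

Ballots ranking Singh above Ahmed: 7 + 2 = 9.
Ballots ranking Ahmed above Singh: 16 − 9 = 7.
Singh wins the head-to-head 9–7.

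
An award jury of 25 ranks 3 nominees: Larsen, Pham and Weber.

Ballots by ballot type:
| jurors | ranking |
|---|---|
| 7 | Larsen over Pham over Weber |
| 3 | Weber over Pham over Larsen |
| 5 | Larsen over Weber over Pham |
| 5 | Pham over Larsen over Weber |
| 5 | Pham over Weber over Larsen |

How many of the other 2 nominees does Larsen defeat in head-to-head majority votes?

1

Larsen against each rival (25 jurors):
Larsen vs Pham: Larsen preferred on 7+5 = 12 ballots; Pham wins 13–12.
Larsen–Weber: Larsen 17–8.
Larsen beats Weber; loses to Pham — 1 pairwise win.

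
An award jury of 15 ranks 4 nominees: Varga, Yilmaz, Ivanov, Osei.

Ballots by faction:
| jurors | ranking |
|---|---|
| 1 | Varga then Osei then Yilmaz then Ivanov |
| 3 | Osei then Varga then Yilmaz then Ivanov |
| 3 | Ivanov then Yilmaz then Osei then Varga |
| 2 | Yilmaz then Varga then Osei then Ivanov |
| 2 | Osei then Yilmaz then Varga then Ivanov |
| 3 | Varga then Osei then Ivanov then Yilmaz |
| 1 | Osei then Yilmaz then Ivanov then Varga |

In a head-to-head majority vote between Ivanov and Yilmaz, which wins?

Ballots ranking Ivanov above Yilmaz: 3 + 3 = 6.
Ballots ranking Yilmaz above Ivanov: 15 − 6 = 9.
Yilmaz wins the head-to-head 9–6.

Yilmaz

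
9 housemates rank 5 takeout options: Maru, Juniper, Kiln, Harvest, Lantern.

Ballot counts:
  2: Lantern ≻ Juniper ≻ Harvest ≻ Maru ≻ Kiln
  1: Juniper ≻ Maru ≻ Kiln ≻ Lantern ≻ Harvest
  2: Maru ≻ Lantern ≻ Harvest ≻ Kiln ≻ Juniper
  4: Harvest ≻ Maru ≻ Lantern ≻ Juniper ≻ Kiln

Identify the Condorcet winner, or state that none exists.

none

Pairwise majorities:
Maru–Juniper: Maru 6–3.
Maru vs Kiln: Maru wins 9–0.
Maru vs Harvest: Harvest wins 6–3.
Maru–Lantern: Maru 7–2.
Juniper–Kiln: Juniper 7–2.
Juniper vs Harvest: Harvest wins 6–3.
Juniper vs Lantern: Lantern wins 8–1.
Kiln vs Harvest: Harvest wins 8–1.
Kiln–Lantern: Lantern 8–1.
Harvest vs Lantern: Lantern, 5–4.
Each restaurant drops at least one matchup (Maru loses to Harvest; Juniper loses to Maru; Kiln loses to Maru; Harvest loses to Lantern; Lantern loses to Maru); the cycle Maru > Lantern > Harvest > Maru rules out a Condorcet winner.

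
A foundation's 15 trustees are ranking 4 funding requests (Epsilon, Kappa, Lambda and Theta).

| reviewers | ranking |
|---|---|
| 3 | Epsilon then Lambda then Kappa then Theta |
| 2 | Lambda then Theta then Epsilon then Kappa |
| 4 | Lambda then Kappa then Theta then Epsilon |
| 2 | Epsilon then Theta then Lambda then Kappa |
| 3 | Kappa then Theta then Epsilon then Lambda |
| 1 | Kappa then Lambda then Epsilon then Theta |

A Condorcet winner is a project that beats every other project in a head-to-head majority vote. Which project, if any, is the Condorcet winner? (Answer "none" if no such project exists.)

none

Pairwise majorities:
Epsilon–Kappa: Kappa 8–7.
Epsilon–Lambda: Epsilon 8–7.
Epsilon–Theta: Theta 9–6.
Kappa vs Lambda: Kappa is ranked higher on 3+1 = 4 ballots, Lambda on 11. Lambda wins 11–4.
Kappa vs Theta: Kappa wins 11–4.
Lambda vs Theta: Lambda wins 10–5.
Each project drops at least one matchup (Epsilon loses to Kappa; Kappa loses to Lambda; Lambda loses to Epsilon; Theta loses to Kappa); the cycle Epsilon beats Lambda beats Kappa beats Epsilon rules out a Condorcet winner.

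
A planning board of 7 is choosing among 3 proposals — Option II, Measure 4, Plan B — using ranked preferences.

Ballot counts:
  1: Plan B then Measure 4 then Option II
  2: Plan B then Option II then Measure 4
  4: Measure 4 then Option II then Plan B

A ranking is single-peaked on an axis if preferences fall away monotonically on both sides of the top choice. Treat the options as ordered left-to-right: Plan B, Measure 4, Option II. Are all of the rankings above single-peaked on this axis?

no

Axis positions: Plan B=1, Measure 4=2, Option II=3.
Type 1 (peak Plan B at position 1): ranking walks positions 1-2-3, expanding outward from the peak — single-peaked.
Type 2: ranking walks positions 1-3-2; Option II is ranked above Measure 4 even though Measure 4 lies between Option II and the peak Plan B on the axis — preferences dip and rise again. Not single-peaked.
Type 3 (peak Measure 4 at position 2): ranking walks positions 2-3-1, expanding outward from the peak — single-peaked.
Type 2 violates single-peakedness, so the profile is not single-peaked on this axis.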